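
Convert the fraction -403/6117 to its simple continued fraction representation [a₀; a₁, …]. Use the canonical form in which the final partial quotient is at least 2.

[-1; 1, 14, 5, 1, 1, 2, 14]

⌊-403/6117⌋ = -1, remainder 5714
⌊6117/5714⌋ = 1, remainder 403
⌊5714/403⌋ = 14, remainder 72
⌊403/72⌋ = 5, remainder 43
⌊72/43⌋ = 1, remainder 29
⌊43/29⌋ = 1, remainder 14
⌊29/14⌋ = 2, remainder 1
⌊14/1⌋ = 14, remainder 0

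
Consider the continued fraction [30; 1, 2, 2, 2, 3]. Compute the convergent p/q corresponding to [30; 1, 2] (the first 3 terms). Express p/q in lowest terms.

92/3

Start with 2.
1 + 1/(2/1) = 1 + 1/2 = 3/2
30 + 1/(3/2) = 30 + 2/3 = 92/3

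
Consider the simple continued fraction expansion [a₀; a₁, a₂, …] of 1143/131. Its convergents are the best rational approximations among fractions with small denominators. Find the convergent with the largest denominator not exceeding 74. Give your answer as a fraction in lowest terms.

List convergents until the denominator exceeds the bound:
a_0 = 8: 8/1  (≤ bound)
a_1 = 1: 9/1  (≤ bound)
a_2 = 2: 26/3  (≤ bound)
a_3 = 1: 35/4  (≤ bound)
a_4 = 1: 61/7  (≤ bound)
a_5 = 1: 96/11  (≤ bound)
a_6 = 3: 349/40  (≤ bound)
a_7 = 3: 1143/131  (> 74, stop)

349/40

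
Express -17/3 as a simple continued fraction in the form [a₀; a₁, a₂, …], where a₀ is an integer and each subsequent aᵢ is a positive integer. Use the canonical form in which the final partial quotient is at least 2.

-17 = -6·3 + 1, so a_0 = -6
3 = 3·1 + 0, so a_1 = 3

[-6; 3]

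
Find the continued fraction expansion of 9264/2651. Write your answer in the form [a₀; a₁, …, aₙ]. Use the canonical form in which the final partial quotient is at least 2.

9264 = 3·2651 + 1311, so a_0 = 3
2651 = 2·1311 + 29, so a_1 = 2
1311 = 45·29 + 6, so a_2 = 45
29 = 4·6 + 5, so a_3 = 4
6 = 1·5 + 1, so a_4 = 1
5 = 5·1 + 0, so a_5 = 5

[3; 2, 45, 4, 1, 5]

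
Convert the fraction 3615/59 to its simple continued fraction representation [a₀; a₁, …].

⌊3615/59⌋ = 61, remainder 16
⌊59/16⌋ = 3, remainder 11
⌊16/11⌋ = 1, remainder 5
⌊11/5⌋ = 2, remainder 1
⌊5/1⌋ = 5, remainder 0

[61; 3, 1, 2, 5]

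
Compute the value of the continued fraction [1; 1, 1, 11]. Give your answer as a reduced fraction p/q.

Work from the innermost term outward:
Start with 11.
1 + 1/(11/1) = 1 + 1/11 = 12/11
1 + 1/(12/11) = 1 + 11/12 = 23/12
1 + 1/(23/12) = 1 + 12/23 = 35/23

35/23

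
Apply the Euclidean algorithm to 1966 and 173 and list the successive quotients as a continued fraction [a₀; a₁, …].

[11; 2, 1, 2, 1, 15]

⌊1966/173⌋ = 11, remainder 63
⌊173/63⌋ = 2, remainder 47
⌊63/47⌋ = 1, remainder 16
⌊47/16⌋ = 2, remainder 15
⌊16/15⌋ = 1, remainder 1
⌊15/1⌋ = 15, remainder 0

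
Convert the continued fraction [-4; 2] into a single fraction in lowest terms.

-7/2

Build up convergents one term at a time:
a_0 = -4: -4/1
a_1 = 2: -7/2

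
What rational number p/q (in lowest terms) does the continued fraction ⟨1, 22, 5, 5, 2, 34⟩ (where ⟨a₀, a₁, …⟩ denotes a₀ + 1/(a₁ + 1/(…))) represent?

45551/43587

a_0 = 1: 1/1
a_1 = 22: 23/22
a_2 = 5: 116/111
a_3 = 5: 603/577
a_4 = 2: 1322/1265
a_5 = 34: 45551/43587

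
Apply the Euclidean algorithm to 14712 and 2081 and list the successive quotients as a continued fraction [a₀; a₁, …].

Apply division with remainder until the remainder is 0:
⌊14712/2081⌋ = 7, remainder 145
⌊2081/145⌋ = 14, remainder 51
⌊145/51⌋ = 2, remainder 43
⌊51/43⌋ = 1, remainder 8
⌊43/8⌋ = 5, remainder 3
⌊8/3⌋ = 2, remainder 2
⌊3/2⌋ = 1, remainder 1
⌊2/1⌋ = 2, remainder 0

[7; 14, 2, 1, 5, 2, 1, 2]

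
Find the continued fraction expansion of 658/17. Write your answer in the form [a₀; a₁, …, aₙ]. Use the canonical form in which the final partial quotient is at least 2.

[38; 1, 2, 2, 2]

658 = 38·17 + 12, so a_0 = 38
17 = 1·12 + 5, so a_1 = 1
12 = 2·5 + 2, so a_2 = 2
5 = 2·2 + 1, so a_3 = 2
2 = 2·1 + 0, so a_4 = 2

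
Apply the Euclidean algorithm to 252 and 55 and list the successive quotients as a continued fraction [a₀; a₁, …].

[4; 1, 1, 2, 1, 1, 4]

252 ÷ 55 → quotient 4, remainder 32
55 ÷ 32 → quotient 1, remainder 23
32 ÷ 23 → quotient 1, remainder 9
23 ÷ 9 → quotient 2, remainder 5
9 ÷ 5 → quotient 1, remainder 4
5 ÷ 4 → quotient 1, remainder 1
4 ÷ 1 → quotient 4, remainder 0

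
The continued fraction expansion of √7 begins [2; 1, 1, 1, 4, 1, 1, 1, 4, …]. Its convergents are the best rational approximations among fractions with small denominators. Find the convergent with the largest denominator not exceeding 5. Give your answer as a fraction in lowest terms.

a_0 = 2: 2/1  (≤ bound)
a_1 = 1: 3/1  (≤ bound)
a_2 = 1: 5/2  (≤ bound)
a_3 = 1: 8/3  (≤ bound)
a_4 = 4: 37/14  (> 5, stop)

8/3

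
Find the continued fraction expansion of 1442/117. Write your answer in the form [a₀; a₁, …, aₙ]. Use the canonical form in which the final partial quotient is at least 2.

[12; 3, 12, 1, 2]

1442 = 12·117 + 38, so a_0 = 12
117 = 3·38 + 3, so a_1 = 3
38 = 12·3 + 2, so a_2 = 12
3 = 1·2 + 1, so a_3 = 1
2 = 2·1 + 0, so a_4 = 2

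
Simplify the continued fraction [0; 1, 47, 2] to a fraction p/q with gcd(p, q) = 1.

95/97

Start with 2.
47 + 1/(2/1) = 47 + 1/2 = 95/2
1 + 1/(95/2) = 1 + 2/95 = 97/95
0 + 1/(97/95) = 0 + 95/97 = 95/97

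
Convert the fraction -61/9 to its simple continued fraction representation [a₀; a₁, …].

[-7; 4, 2]

-61 = -7·9 + 2, so a_0 = -7
9 = 4·2 + 1, so a_1 = 4
2 = 2·1 + 0, so a_2 = 2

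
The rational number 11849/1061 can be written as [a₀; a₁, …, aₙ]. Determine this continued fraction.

[11; 5, 1, 24, 2, 3]

Repeatedly divide and take the remainder:
11849 ÷ 1061 → quotient 11, remainder 178
1061 ÷ 178 → quotient 5, remainder 171
178 ÷ 171 → quotient 1, remainder 7
171 ÷ 7 → quotient 24, remainder 3
7 ÷ 3 → quotient 2, remainder 1
3 ÷ 1 → quotient 3, remainder 0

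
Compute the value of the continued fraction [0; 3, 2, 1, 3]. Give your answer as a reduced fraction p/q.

11/37

Collapse the nested fraction from the inside out:
Start with 3.
1 + 1/(3/1) = 1 + 1/3 = 4/3
2 + 1/(4/3) = 2 + 3/4 = 11/4
3 + 1/(11/4) = 3 + 4/11 = 37/11
0 + 1/(37/11) = 0 + 11/37 = 11/37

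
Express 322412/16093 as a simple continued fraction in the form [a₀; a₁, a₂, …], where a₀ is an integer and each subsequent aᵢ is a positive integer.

[20; 29, 6, 2, 42]

Repeatedly divide and take the remainder:
322412 ÷ 16093 → quotient 20, remainder 552
16093 ÷ 552 → quotient 29, remainder 85
552 ÷ 85 → quotient 6, remainder 42
85 ÷ 42 → quotient 2, remainder 1
42 ÷ 1 → quotient 42, remainder 0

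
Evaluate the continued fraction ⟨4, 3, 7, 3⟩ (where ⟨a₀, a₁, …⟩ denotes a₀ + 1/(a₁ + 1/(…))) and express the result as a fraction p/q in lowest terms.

298/69

a_0 = 4: 4/1
a_1 = 3: 13/3
a_2 = 7: 95/22
a_3 = 3: 298/69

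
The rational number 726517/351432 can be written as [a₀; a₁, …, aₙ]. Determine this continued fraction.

Apply division with remainder until the remainder is 0:
⌊726517/351432⌋ = 2, remainder 23653
⌊351432/23653⌋ = 14, remainder 20290
⌊23653/20290⌋ = 1, remainder 3363
⌊20290/3363⌋ = 6, remainder 112
⌊3363/112⌋ = 30, remainder 3
⌊112/3⌋ = 37, remainder 1
⌊3/1⌋ = 3, remainder 0

[2; 14, 1, 6, 30, 37, 3]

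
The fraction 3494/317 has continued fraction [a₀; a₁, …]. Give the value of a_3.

2

Apply division with remainder until the remainder is 0:
3494 ÷ 317 → quotient 11, remainder 7
317 ÷ 7 → quotient 45, remainder 2
7 ÷ 2 → quotient 3, remainder 1
2 ÷ 1 → quotient 2, remainder 0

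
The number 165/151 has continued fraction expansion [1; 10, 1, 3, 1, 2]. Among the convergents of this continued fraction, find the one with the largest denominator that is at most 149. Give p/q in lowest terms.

a_0 = 1: 1/1  (≤ bound)
a_1 = 10: 11/10  (≤ bound)
a_2 = 1: 12/11  (≤ bound)
a_3 = 3: 47/43  (≤ bound)
a_4 = 1: 59/54  (≤ bound)
a_5 = 2: 165/151  (> 149, stop)

59/54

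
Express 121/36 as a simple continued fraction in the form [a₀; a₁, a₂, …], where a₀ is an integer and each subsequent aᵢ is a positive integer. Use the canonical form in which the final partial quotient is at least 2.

[3; 2, 1, 3, 3]

Repeatedly divide and take the remainder:
⌊121/36⌋ = 3, remainder 13
⌊36/13⌋ = 2, remainder 10
⌊13/10⌋ = 1, remainder 3
⌊10/3⌋ = 3, remainder 1
⌊3/1⌋ = 3, remainder 0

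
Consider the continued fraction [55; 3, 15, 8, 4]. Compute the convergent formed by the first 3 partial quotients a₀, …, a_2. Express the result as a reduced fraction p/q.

2545/46

a_0 = 55: 55/1
a_1 = 3: 166/3
a_2 = 15: 2545/46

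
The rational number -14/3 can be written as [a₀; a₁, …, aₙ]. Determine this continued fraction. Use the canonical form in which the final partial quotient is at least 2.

[-5; 3]

Apply division with remainder until the remainder is 0:
-14 ÷ 3 → quotient -5, remainder 1
3 ÷ 1 → quotient 3, remainder 0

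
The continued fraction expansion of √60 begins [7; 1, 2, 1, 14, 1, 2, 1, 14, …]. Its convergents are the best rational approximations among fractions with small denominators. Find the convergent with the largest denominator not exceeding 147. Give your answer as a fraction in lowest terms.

488/63

a_0 = 7: 7/1  (≤ bound)
a_1 = 1: 8/1  (≤ bound)
a_2 = 2: 23/3  (≤ bound)
a_3 = 1: 31/4  (≤ bound)
a_4 = 14: 457/59  (≤ bound)
a_5 = 1: 488/63  (≤ bound)
a_6 = 2: 1433/185  (> 147, stop)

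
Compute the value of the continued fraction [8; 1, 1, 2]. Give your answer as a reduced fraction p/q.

Start with 2.
1 + 1/(2/1) = 1 + 1/2 = 3/2
1 + 1/(3/2) = 1 + 2/3 = 5/3
8 + 1/(5/3) = 8 + 3/5 = 43/5

43/5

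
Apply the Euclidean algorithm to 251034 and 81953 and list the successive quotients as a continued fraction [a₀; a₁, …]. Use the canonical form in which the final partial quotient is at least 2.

[3; 15, 1, 5, 9, 9, 3, 3]

Apply division with remainder until the remainder is 0:
⌊251034/81953⌋ = 3, remainder 5175
⌊81953/5175⌋ = 15, remainder 4328
⌊5175/4328⌋ = 1, remainder 847
⌊4328/847⌋ = 5, remainder 93
⌊847/93⌋ = 9, remainder 10
⌊93/10⌋ = 9, remainder 3
⌊10/3⌋ = 3, remainder 1
⌊3/1⌋ = 3, remainder 0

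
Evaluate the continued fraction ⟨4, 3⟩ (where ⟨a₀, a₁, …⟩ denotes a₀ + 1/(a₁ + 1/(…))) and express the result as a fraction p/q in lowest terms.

a_0 = 4: 4/1
a_1 = 3: 13/3

13/3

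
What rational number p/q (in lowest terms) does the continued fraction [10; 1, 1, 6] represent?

137/13

Start with 6.
1 + 1/(6/1) = 1 + 1/6 = 7/6
1 + 1/(7/6) = 1 + 6/7 = 13/7
10 + 1/(13/7) = 10 + 7/13 = 137/13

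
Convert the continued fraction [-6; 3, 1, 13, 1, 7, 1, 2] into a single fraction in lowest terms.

a_0 = -6: -6/1
a_1 = 3: -17/3
a_2 = 1: -23/4
a_3 = 13: -316/55
a_4 = 1: -339/59
a_5 = 7: -2689/468
a_6 = 1: -3028/527
a_7 = 2: -8745/1522

-8745/1522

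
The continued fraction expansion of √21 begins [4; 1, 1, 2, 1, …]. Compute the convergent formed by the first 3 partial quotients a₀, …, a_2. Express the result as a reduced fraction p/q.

a_0 = 4: 4/1
a_1 = 1: 5/1
a_2 = 1: 9/2

9/2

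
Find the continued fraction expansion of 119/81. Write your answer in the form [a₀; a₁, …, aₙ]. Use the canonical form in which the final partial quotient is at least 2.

[1; 2, 7, 1, 1, 2]

119 = 1·81 + 38, so a_0 = 1
81 = 2·38 + 5, so a_1 = 2
38 = 7·5 + 3, so a_2 = 7
5 = 1·3 + 2, so a_3 = 1
3 = 1·2 + 1, so a_4 = 1
2 = 2·1 + 0, so a_5 = 2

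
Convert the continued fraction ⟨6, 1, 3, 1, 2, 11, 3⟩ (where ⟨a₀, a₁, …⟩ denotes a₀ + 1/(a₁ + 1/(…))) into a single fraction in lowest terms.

3332/491

Compute successive convergents:
a_0 = 6: 6/1
a_1 = 1: 7/1
a_2 = 3: 27/4
a_3 = 1: 34/5
a_4 = 2: 95/14
a_5 = 11: 1079/159
a_6 = 3: 3332/491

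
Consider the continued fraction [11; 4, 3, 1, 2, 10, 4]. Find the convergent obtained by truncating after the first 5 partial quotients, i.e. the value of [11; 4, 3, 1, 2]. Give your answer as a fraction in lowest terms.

528/47

a_0 = 11: 11/1
a_1 = 4: 45/4
a_2 = 3: 146/13
a_3 = 1: 191/17
a_4 = 2: 528/47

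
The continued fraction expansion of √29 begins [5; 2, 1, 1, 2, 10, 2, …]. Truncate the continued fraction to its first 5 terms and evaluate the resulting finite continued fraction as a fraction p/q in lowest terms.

70/13

a_0 = 5: 5/1
a_1 = 2: 11/2
a_2 = 1: 16/3
a_3 = 1: 27/5
a_4 = 2: 70/13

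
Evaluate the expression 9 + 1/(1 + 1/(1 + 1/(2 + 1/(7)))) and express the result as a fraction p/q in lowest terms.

355/37

Start with 7.
2 + 1/(7/1) = 2 + 1/7 = 15/7
1 + 1/(15/7) = 1 + 7/15 = 22/15
1 + 1/(22/15) = 1 + 15/22 = 37/22
9 + 1/(37/22) = 9 + 22/37 = 355/37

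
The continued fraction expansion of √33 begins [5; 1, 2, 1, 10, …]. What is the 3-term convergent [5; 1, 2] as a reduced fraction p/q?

17/3

Start with 2.
1 + 1/(2/1) = 1 + 1/2 = 3/2
5 + 1/(3/2) = 5 + 2/3 = 17/3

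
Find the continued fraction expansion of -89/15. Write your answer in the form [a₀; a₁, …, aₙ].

-89 ÷ 15 → quotient -6, remainder 1
15 ÷ 1 → quotient 15, remainder 0

[-6; 15]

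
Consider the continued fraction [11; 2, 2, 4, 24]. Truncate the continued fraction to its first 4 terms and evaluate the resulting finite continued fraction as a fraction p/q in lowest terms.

251/22

Start with 4.
2 + 1/(4/1) = 2 + 1/4 = 9/4
2 + 1/(9/4) = 2 + 4/9 = 22/9
11 + 1/(22/9) = 11 + 9/22 = 251/22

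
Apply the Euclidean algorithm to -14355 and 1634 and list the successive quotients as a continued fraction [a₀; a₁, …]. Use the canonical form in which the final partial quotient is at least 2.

[-9; 4, 1, 1, 1, 9, 12]

-14355 = -9·1634 + 351, so a_0 = -9
1634 = 4·351 + 230, so a_1 = 4
351 = 1·230 + 121, so a_2 = 1
230 = 1·121 + 109, so a_3 = 1
121 = 1·109 + 12, so a_4 = 1
109 = 9·12 + 1, so a_5 = 9
12 = 12·1 + 0, so a_6 = 12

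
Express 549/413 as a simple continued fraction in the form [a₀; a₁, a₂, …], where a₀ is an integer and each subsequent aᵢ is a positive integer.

[1; 3, 27, 5]

Repeatedly divide and take the remainder:
549 ÷ 413 → quotient 1, remainder 136
413 ÷ 136 → quotient 3, remainder 5
136 ÷ 5 → quotient 27, remainder 1
5 ÷ 1 → quotient 5, remainder 0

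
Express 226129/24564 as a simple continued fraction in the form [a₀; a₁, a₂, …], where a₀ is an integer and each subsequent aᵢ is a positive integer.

226129 = 9·24564 + 5053, so a_0 = 9
24564 = 4·5053 + 4352, so a_1 = 4
5053 = 1·4352 + 701, so a_2 = 1
4352 = 6·701 + 146, so a_3 = 6
701 = 4·146 + 117, so a_4 = 4
146 = 1·117 + 29, so a_5 = 1
117 = 4·29 + 1, so a_6 = 4
29 = 29·1 + 0, so a_7 = 29

[9; 4, 1, 6, 4, 1, 4, 29]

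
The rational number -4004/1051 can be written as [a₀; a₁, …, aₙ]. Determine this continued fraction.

[-4; 5, 3, 1, 11, 1, 3]

-4004 ÷ 1051 → quotient -4, remainder 200
1051 ÷ 200 → quotient 5, remainder 51
200 ÷ 51 → quotient 3, remainder 47
51 ÷ 47 → quotient 1, remainder 4
47 ÷ 4 → quotient 11, remainder 3
4 ÷ 3 → quotient 1, remainder 1
3 ÷ 1 → quotient 3, remainder 0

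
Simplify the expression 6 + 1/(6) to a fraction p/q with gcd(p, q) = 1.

37/6

a_0 = 6: 6/1
a_1 = 6: 37/6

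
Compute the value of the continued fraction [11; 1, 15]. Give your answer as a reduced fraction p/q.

191/16

Start with 15.
1 + 1/(15/1) = 1 + 1/15 = 16/15
11 + 1/(16/15) = 11 + 15/16 = 191/16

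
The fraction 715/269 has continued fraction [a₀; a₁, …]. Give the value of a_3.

715 ÷ 269 → quotient 2, remainder 177
269 ÷ 177 → quotient 1, remainder 92
177 ÷ 92 → quotient 1, remainder 85
92 ÷ 85 → quotient 1, remainder 7

1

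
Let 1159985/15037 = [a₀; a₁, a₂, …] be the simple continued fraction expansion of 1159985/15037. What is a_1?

7

Run the Euclidean algorithm, recording each quotient:
⌊1159985/15037⌋ = 77, remainder 2136
⌊15037/2136⌋ = 7, remainder 85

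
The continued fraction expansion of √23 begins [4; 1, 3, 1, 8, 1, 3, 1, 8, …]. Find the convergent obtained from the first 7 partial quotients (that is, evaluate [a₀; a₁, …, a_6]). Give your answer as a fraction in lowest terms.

Compute successive convergents:
a_0 = 4: 4/1
a_1 = 1: 5/1
a_2 = 3: 19/4
a_3 = 1: 24/5
a_4 = 8: 211/44
a_5 = 1: 235/49
a_6 = 3: 916/191

916/191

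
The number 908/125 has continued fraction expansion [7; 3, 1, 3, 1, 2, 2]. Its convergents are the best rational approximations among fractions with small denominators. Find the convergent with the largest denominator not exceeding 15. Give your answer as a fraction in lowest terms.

109/15

a_0 = 7: 7/1  (≤ bound)
a_1 = 3: 22/3  (≤ bound)
a_2 = 1: 29/4  (≤ bound)
a_3 = 3: 109/15  (≤ bound)
a_4 = 1: 138/19  (> 15, stop)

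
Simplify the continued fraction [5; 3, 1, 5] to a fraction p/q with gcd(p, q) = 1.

Work from the innermost term outward:
Start with 5.
1 + 1/(5/1) = 1 + 1/5 = 6/5
3 + 1/(6/5) = 3 + 5/6 = 23/6
5 + 1/(23/6) = 5 + 6/23 = 121/23

121/23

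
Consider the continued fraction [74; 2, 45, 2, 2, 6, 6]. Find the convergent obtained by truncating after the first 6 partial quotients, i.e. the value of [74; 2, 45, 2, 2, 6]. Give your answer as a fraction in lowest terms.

218865/2938

Use the convergent recurrence hₖ = aₖ·hₖ₋₁ + hₖ₋₂ (and likewise for the denominators kₖ):
a_0 = 74: 74/1
a_1 = 2: 149/2
a_2 = 45: 6779/91
a_3 = 2: 13707/184
a_4 = 2: 34193/459
a_5 = 6: 218865/2938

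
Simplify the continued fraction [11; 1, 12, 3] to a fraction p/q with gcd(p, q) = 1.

Starting at the tail and folding back:
Start with 3.
12 + 1/(3/1) = 12 + 1/3 = 37/3
1 + 1/(37/3) = 1 + 3/37 = 40/37
11 + 1/(40/37) = 11 + 37/40 = 477/40

477/40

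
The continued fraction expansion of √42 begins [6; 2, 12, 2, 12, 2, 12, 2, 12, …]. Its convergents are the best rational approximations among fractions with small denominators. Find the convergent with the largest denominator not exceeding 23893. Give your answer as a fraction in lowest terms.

a_0 = 6: 6/1  (≤ bound)
a_1 = 2: 13/2  (≤ bound)
a_2 = 12: 162/25  (≤ bound)
a_3 = 2: 337/52  (≤ bound)
a_4 = 12: 4206/649  (≤ bound)
a_5 = 2: 8749/1350  (≤ bound)
a_6 = 12: 109194/16849  (≤ bound)
a_7 = 2: 227137/35048  (> 23893, stop)

109194/16849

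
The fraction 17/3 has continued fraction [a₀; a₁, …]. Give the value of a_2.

⌊17/3⌋ = 5, remainder 2
⌊3/2⌋ = 1, remainder 1
⌊2/1⌋ = 2, remainder 0

2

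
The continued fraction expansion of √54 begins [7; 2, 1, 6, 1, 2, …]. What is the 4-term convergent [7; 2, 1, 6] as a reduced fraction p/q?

Start with 6.
1 + 1/(6/1) = 1 + 1/6 = 7/6
2 + 1/(7/6) = 2 + 6/7 = 20/7
7 + 1/(20/7) = 7 + 7/20 = 147/20

147/20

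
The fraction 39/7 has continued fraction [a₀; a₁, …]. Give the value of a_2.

1

⌊39/7⌋ = 5, remainder 4
⌊7/4⌋ = 1, remainder 3
⌊4/3⌋ = 1, remainder 1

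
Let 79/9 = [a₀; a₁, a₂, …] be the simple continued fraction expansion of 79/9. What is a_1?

Repeatedly divide and take the remainder:
79 = 8·9 + 7, so a_0 = 8
9 = 1·7 + 2, so a_1 = 1

1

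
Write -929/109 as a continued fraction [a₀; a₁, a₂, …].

[-9; 2, 10, 2, 2]

-929 = -9·109 + 52, so a_0 = -9
109 = 2·52 + 5, so a_1 = 2
52 = 10·5 + 2, so a_2 = 10
5 = 2·2 + 1, so a_3 = 2
2 = 2·1 + 0, so a_4 = 2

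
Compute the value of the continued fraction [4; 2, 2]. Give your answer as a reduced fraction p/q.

Starting at the tail and folding back:
Start with 2.
2 + 1/(2/1) = 2 + 1/2 = 5/2
4 + 1/(5/2) = 4 + 2/5 = 22/5

22/5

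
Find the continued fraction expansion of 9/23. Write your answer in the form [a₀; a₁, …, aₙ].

Apply division with remainder until the remainder is 0:
9 = 0·23 + 9, so a_0 = 0
23 = 2·9 + 5, so a_1 = 2
9 = 1·5 + 4, so a_2 = 1
5 = 1·4 + 1, so a_3 = 1
4 = 4·1 + 0, so a_4 = 4

[0; 2, 1, 1, 4]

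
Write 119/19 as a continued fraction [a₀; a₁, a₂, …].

Apply division with remainder until the remainder is 0:
⌊119/19⌋ = 6, remainder 5
⌊19/5⌋ = 3, remainder 4
⌊5/4⌋ = 1, remainder 1
⌊4/1⌋ = 4, remainder 0

[6; 3, 1, 4]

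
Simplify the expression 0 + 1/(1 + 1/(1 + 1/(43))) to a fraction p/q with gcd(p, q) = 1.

Use the convergent recurrence hₖ = aₖ·hₖ₋₁ + hₖ₋₂ (and likewise for the denominators kₖ):
a_0 = 0: 0/1
a_1 = 1: 1/1
a_2 = 1: 1/2
a_3 = 43: 44/87

44/87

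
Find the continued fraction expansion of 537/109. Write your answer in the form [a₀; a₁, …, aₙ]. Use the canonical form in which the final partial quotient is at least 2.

Run the Euclidean algorithm, recording each quotient:
⌊537/109⌋ = 4, remainder 101
⌊109/101⌋ = 1, remainder 8
⌊101/8⌋ = 12, remainder 5
⌊8/5⌋ = 1, remainder 3
⌊5/3⌋ = 1, remainder 2
⌊3/2⌋ = 1, remainder 1
⌊2/1⌋ = 2, remainder 0

[4; 1, 12, 1, 1, 1, 2]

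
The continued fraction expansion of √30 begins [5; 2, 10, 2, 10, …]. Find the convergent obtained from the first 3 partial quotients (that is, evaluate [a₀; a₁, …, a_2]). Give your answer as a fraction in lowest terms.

a_0 = 5: 5/1
a_1 = 2: 11/2
a_2 = 10: 115/21

115/21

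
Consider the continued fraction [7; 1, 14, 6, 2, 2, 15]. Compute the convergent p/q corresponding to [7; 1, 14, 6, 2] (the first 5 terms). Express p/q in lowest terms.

Start with 2.
6 + 1/(2/1) = 6 + 1/2 = 13/2
14 + 1/(13/2) = 14 + 2/13 = 184/13
1 + 1/(184/13) = 1 + 13/184 = 197/184
7 + 1/(197/184) = 7 + 184/197 = 1563/197

1563/197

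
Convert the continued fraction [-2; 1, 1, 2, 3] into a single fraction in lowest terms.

Compute successive convergents:
a_0 = -2: -2/1
a_1 = 1: -1/1
a_2 = 1: -3/2
a_3 = 2: -7/5
a_4 = 3: -24/17

-24/17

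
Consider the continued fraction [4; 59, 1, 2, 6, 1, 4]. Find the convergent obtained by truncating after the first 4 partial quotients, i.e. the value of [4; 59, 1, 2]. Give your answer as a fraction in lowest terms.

719/179

Starting at the tail and folding back:
Start with 2.
1 + 1/(2/1) = 1 + 1/2 = 3/2
59 + 1/(3/2) = 59 + 2/3 = 179/3
4 + 1/(179/3) = 4 + 3/179 = 719/179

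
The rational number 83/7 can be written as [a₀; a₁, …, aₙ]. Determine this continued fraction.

[11; 1, 6]

⌊83/7⌋ = 11, remainder 6
⌊7/6⌋ = 1, remainder 1
⌊6/1⌋ = 6, remainder 0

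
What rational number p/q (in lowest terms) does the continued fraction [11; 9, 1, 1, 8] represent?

1799/162

a_0 = 11: 11/1
a_1 = 9: 100/9
a_2 = 1: 111/10
a_3 = 1: 211/19
a_4 = 8: 1799/162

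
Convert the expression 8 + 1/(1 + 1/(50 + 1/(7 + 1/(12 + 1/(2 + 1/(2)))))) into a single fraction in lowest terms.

a_0 = 8: 8/1
a_1 = 1: 9/1
a_2 = 50: 458/51
a_3 = 7: 3215/358
a_4 = 12: 39038/4347
a_5 = 2: 81291/9052
a_6 = 2: 201620/22451

201620/22451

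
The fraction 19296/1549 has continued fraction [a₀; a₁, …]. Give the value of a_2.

19296 ÷ 1549 → quotient 12, remainder 708
1549 ÷ 708 → quotient 2, remainder 133
708 ÷ 133 → quotient 5, remainder 43

5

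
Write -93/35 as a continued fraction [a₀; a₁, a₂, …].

Apply division with remainder until the remainder is 0:
⌊-93/35⌋ = -3, remainder 12
⌊35/12⌋ = 2, remainder 11
⌊12/11⌋ = 1, remainder 1
⌊11/1⌋ = 11, remainder 0

[-3; 2, 1, 11]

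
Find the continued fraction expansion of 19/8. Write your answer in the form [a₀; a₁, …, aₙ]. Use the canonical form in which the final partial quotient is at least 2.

19 ÷ 8 → quotient 2, remainder 3
8 ÷ 3 → quotient 2, remainder 2
3 ÷ 2 → quotient 1, remainder 1
2 ÷ 1 → quotient 2, remainder 0

[2; 2, 1, 2]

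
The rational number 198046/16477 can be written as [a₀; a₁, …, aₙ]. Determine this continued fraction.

Repeatedly divide and take the remainder:
198046 ÷ 16477 → quotient 12, remainder 322
16477 ÷ 322 → quotient 51, remainder 55
322 ÷ 55 → quotient 5, remainder 47
55 ÷ 47 → quotient 1, remainder 8
47 ÷ 8 → quotient 5, remainder 7
8 ÷ 7 → quotient 1, remainder 1
7 ÷ 1 → quotient 7, remainder 0

[12; 51, 5, 1, 5, 1, 7]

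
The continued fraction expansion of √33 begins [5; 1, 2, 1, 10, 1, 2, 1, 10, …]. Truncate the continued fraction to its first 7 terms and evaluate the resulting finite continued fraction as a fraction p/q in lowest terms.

787/137

Use the convergent recurrence hₖ = aₖ·hₖ₋₁ + hₖ₋₂ (and likewise for the denominators kₖ):
a_0 = 5: 5/1
a_1 = 1: 6/1
a_2 = 2: 17/3
a_3 = 1: 23/4
a_4 = 10: 247/43
a_5 = 1: 270/47
a_6 = 2: 787/137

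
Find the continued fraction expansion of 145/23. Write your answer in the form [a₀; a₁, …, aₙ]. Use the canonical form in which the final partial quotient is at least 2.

Repeatedly divide and take the remainder:
145 ÷ 23 → quotient 6, remainder 7
23 ÷ 7 → quotient 3, remainder 2
7 ÷ 2 → quotient 3, remainder 1
2 ÷ 1 → quotient 2, remainder 0

[6; 3, 3, 2]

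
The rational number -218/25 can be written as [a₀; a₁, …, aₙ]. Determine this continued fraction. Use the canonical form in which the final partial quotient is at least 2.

[-9; 3, 1, 1, 3]

Run the Euclidean algorithm, recording each quotient:
⌊-218/25⌋ = -9, remainder 7
⌊25/7⌋ = 3, remainder 4
⌊7/4⌋ = 1, remainder 3
⌊4/3⌋ = 1, remainder 1
⌊3/1⌋ = 3, remainder 0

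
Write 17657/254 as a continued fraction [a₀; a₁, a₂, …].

17657 = 69·254 + 131, so a_0 = 69
254 = 1·131 + 123, so a_1 = 1
131 = 1·123 + 8, so a_2 = 1
123 = 15·8 + 3, so a_3 = 15
8 = 2·3 + 2, so a_4 = 2
3 = 1·2 + 1, so a_5 = 1
2 = 2·1 + 0, so a_6 = 2

[69; 1, 1, 15, 2, 1, 2]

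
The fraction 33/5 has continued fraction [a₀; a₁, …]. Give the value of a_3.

33 = 6·5 + 3, so a_0 = 6
5 = 1·3 + 2, so a_1 = 1
3 = 1·2 + 1, so a_2 = 1
2 = 2·1 + 0, so a_3 = 2

2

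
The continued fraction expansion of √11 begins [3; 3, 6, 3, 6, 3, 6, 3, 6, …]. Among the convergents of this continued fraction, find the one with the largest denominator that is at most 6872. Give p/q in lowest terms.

List convergents until the denominator exceeds the bound:
a_0 = 3: 3/1  (≤ bound)
a_1 = 3: 10/3  (≤ bound)
a_2 = 6: 63/19  (≤ bound)
a_3 = 3: 199/60  (≤ bound)
a_4 = 6: 1257/379  (≤ bound)
a_5 = 3: 3970/1197  (≤ bound)
a_6 = 6: 25077/7561  (> 6872, stop)

3970/1197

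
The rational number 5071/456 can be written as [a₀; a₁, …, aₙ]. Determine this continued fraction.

Repeatedly divide and take the remainder:
5071 ÷ 456 → quotient 11, remainder 55
456 ÷ 55 → quotient 8, remainder 16
55 ÷ 16 → quotient 3, remainder 7
16 ÷ 7 → quotient 2, remainder 2
7 ÷ 2 → quotient 3, remainder 1
2 ÷ 1 → quotient 2, remainder 0

[11; 8, 3, 2, 3, 2]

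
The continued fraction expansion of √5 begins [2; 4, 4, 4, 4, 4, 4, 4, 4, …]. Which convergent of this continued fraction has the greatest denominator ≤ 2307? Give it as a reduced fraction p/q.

2889/1292

a_0 = 2: 2/1  (≤ bound)
a_1 = 4: 9/4  (≤ bound)
a_2 = 4: 38/17  (≤ bound)
a_3 = 4: 161/72  (≤ bound)
a_4 = 4: 682/305  (≤ bound)
a_5 = 4: 2889/1292  (≤ bound)
a_6 = 4: 12238/5473  (> 2307, stop)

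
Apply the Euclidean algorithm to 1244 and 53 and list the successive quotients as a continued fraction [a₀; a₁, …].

[23; 2, 8, 3]

Apply division with remainder until the remainder is 0:
1244 = 23·53 + 25, so a_0 = 23
53 = 2·25 + 3, so a_1 = 2
25 = 8·3 + 1, so a_2 = 8
3 = 3·1 + 0, so a_3 = 3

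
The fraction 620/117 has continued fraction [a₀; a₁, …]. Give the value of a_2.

620 = 5·117 + 35, so a_0 = 5
117 = 3·35 + 12, so a_1 = 3
35 = 2·12 + 11, so a_2 = 2

2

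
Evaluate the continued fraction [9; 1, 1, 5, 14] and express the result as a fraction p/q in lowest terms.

Work from the innermost term outward:
Start with 14.
5 + 1/(14/1) = 5 + 1/14 = 71/14
1 + 1/(71/14) = 1 + 14/71 = 85/71
1 + 1/(85/71) = 1 + 71/85 = 156/85
9 + 1/(156/85) = 9 + 85/156 = 1489/156

1489/156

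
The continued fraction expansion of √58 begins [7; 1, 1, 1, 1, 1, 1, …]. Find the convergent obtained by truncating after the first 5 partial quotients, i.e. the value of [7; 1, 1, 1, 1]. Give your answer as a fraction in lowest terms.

38/5

a_0 = 7: 7/1
a_1 = 1: 8/1
a_2 = 1: 15/2
a_3 = 1: 23/3
a_4 = 1: 38/5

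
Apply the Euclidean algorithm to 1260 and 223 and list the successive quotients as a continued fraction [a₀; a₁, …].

[5; 1, 1, 1, 6, 11]

1260 ÷ 223 → quotient 5, remainder 145
223 ÷ 145 → quotient 1, remainder 78
145 ÷ 78 → quotient 1, remainder 67
78 ÷ 67 → quotient 1, remainder 11
67 ÷ 11 → quotient 6, remainder 1
11 ÷ 1 → quotient 11, remainder 0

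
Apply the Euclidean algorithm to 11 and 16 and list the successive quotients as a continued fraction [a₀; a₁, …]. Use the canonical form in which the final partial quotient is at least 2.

Repeatedly divide and take the remainder:
11 ÷ 16 → quotient 0, remainder 11
16 ÷ 11 → quotient 1, remainder 5
11 ÷ 5 → quotient 2, remainder 1
5 ÷ 1 → quotient 5, remainder 0

[0; 1, 2, 5]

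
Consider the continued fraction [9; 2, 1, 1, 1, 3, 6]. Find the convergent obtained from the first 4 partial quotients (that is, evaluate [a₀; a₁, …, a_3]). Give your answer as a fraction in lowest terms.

47/5

a_0 = 9: 9/1
a_1 = 2: 19/2
a_2 = 1: 28/3
a_3 = 1: 47/5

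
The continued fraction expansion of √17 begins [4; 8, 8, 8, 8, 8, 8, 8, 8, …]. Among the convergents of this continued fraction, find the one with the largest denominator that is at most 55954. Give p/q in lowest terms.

List convergents until the denominator exceeds the bound:
a_0 = 4: 4/1  (≤ bound)
a_1 = 8: 33/8  (≤ bound)
a_2 = 8: 268/65  (≤ bound)
a_3 = 8: 2177/528  (≤ bound)
a_4 = 8: 17684/4289  (≤ bound)
a_5 = 8: 143649/34840  (≤ bound)
a_6 = 8: 1166876/283009  (> 55954, stop)

143649/34840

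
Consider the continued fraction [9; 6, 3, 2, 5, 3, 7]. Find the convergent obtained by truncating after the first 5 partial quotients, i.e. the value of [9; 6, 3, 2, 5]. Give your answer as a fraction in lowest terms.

Start with 5.
2 + 1/(5/1) = 2 + 1/5 = 11/5
3 + 1/(11/5) = 3 + 5/11 = 38/11
6 + 1/(38/11) = 6 + 11/38 = 239/38
9 + 1/(239/38) = 9 + 38/239 = 2189/239

2189/239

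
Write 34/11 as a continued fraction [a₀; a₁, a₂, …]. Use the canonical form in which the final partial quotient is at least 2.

⌊34/11⌋ = 3, remainder 1
⌊11/1⌋ = 11, remainder 0

[3; 11]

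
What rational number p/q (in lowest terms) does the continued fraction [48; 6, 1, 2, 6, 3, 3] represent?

64039/1330

Use the convergent recurrence hₖ = aₖ·hₖ₋₁ + hₖ₋₂ (and likewise for the denominators kₖ):
a_0 = 48: 48/1
a_1 = 6: 289/6
a_2 = 1: 337/7
a_3 = 2: 963/20
a_4 = 6: 6115/127
a_5 = 3: 19308/401
a_6 = 3: 64039/1330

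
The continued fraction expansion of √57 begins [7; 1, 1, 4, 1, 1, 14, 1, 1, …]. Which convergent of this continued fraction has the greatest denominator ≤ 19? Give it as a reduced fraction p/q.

a_0 = 7: 7/1  (≤ bound)
a_1 = 1: 8/1  (≤ bound)
a_2 = 1: 15/2  (≤ bound)
a_3 = 4: 68/9  (≤ bound)
a_4 = 1: 83/11  (≤ bound)
a_5 = 1: 151/20  (> 19, stop)

83/11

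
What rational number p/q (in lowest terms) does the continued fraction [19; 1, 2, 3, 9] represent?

Work from the innermost term outward:
Start with 9.
3 + 1/(9/1) = 3 + 1/9 = 28/9
2 + 1/(28/9) = 2 + 9/28 = 65/28
1 + 1/(65/28) = 1 + 28/65 = 93/65
19 + 1/(93/65) = 19 + 65/93 = 1832/93

1832/93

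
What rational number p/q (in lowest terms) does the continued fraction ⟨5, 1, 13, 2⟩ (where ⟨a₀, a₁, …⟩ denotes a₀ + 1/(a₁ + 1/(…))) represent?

a_0 = 5: 5/1
a_1 = 1: 6/1
a_2 = 13: 83/14
a_3 = 2: 172/29

172/29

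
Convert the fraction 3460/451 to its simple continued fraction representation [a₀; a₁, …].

⌊3460/451⌋ = 7, remainder 303
⌊451/303⌋ = 1, remainder 148
⌊303/148⌋ = 2, remainder 7
⌊148/7⌋ = 21, remainder 1
⌊7/1⌋ = 7, remainder 0

[7; 1, 2, 21, 7]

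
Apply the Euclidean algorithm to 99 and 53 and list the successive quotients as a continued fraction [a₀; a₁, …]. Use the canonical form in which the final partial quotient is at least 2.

[1; 1, 6, 1, 1, 3]

⌊99/53⌋ = 1, remainder 46
⌊53/46⌋ = 1, remainder 7
⌊46/7⌋ = 6, remainder 4
⌊7/4⌋ = 1, remainder 3
⌊4/3⌋ = 1, remainder 1
⌊3/1⌋ = 3, remainder 0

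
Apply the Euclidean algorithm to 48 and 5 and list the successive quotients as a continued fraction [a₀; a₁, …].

[9; 1, 1, 2]

48 ÷ 5 → quotient 9, remainder 3
5 ÷ 3 → quotient 1, remainder 2
3 ÷ 2 → quotient 1, remainder 1
2 ÷ 1 → quotient 2, remainder 0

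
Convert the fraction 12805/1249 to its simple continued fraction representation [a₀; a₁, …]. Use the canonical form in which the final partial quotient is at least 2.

[10; 3, 1, 27, 1, 1, 1, 3]

12805 = 10·1249 + 315, so a_0 = 10
1249 = 3·315 + 304, so a_1 = 3
315 = 1·304 + 11, so a_2 = 1
304 = 27·11 + 7, so a_3 = 27
11 = 1·7 + 4, so a_4 = 1
7 = 1·4 + 3, so a_5 = 1
4 = 1·3 + 1, so a_6 = 1
3 = 3·1 + 0, so a_7 = 3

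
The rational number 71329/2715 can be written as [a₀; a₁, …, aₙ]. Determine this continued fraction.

[26; 3, 1, 2, 15, 16]

71329 = 26·2715 + 739, so a_0 = 26
2715 = 3·739 + 498, so a_1 = 3
739 = 1·498 + 241, so a_2 = 1
498 = 2·241 + 16, so a_3 = 2
241 = 15·16 + 1, so a_4 = 15
16 = 16·1 + 0, so a_5 = 16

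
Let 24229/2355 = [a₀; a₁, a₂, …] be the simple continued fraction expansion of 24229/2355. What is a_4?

2

24229 = 10·2355 + 679, so a_0 = 10
2355 = 3·679 + 318, so a_1 = 3
679 = 2·318 + 43, so a_2 = 2
318 = 7·43 + 17, so a_3 = 7
43 = 2·17 + 9, so a_4 = 2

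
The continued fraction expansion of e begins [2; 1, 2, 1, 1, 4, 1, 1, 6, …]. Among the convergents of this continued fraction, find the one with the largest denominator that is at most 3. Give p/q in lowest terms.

8/3

a_0 = 2: 2/1  (≤ bound)
a_1 = 1: 3/1  (≤ bound)
a_2 = 2: 8/3  (≤ bound)
a_3 = 1: 11/4  (> 3, stop)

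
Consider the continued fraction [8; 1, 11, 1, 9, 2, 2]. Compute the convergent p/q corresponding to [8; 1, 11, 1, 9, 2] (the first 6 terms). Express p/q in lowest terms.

Start with 2.
9 + 1/(2/1) = 9 + 1/2 = 19/2
1 + 1/(19/2) = 1 + 2/19 = 21/19
11 + 1/(21/19) = 11 + 19/21 = 250/21
1 + 1/(250/21) = 1 + 21/250 = 271/250
8 + 1/(271/250) = 8 + 250/271 = 2418/271

2418/271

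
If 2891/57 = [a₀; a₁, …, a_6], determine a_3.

1

Apply division with remainder until the remainder is 0:
2891 ÷ 57 → quotient 50, remainder 41
57 ÷ 41 → quotient 1, remainder 16
41 ÷ 16 → quotient 2, remainder 9
16 ÷ 9 → quotient 1, remainder 7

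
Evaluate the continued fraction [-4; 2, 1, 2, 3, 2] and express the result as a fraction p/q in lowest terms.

Start with 2.
3 + 1/(2/1) = 3 + 1/2 = 7/2
2 + 1/(7/2) = 2 + 2/7 = 16/7
1 + 1/(16/7) = 1 + 7/16 = 23/16
2 + 1/(23/16) = 2 + 16/23 = 62/23
-4 + 1/(62/23) = -4 + 23/62 = -225/62

-225/62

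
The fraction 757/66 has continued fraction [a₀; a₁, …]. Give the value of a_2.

7

757 = 11·66 + 31, so a_0 = 11
66 = 2·31 + 4, so a_1 = 2
31 = 7·4 + 3, so a_2 = 7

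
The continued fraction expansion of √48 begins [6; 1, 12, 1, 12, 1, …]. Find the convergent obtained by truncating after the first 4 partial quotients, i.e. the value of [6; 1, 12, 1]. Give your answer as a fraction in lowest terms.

Starting at the tail and folding back:
Start with 1.
12 + 1/(1/1) = 12 + 1/1 = 13/1
1 + 1/(13/1) = 1 + 1/13 = 14/13
6 + 1/(14/13) = 6 + 13/14 = 97/14

97/14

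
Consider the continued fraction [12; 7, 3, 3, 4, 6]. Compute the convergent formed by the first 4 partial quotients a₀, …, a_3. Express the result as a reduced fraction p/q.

886/73

Start with 3.
3 + 1/(3/1) = 3 + 1/3 = 10/3
7 + 1/(10/3) = 7 + 3/10 = 73/10
12 + 1/(73/10) = 12 + 10/73 = 886/73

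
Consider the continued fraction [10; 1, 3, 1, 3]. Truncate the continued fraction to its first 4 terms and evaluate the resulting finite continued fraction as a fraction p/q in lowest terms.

54/5

Start with 1.
3 + 1/(1/1) = 3 + 1/1 = 4/1
1 + 1/(4/1) = 1 + 1/4 = 5/4
10 + 1/(5/4) = 10 + 4/5 = 54/5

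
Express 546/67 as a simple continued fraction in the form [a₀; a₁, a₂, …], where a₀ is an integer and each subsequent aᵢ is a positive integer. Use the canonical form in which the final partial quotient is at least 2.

[8; 6, 1, 2, 3]

546 = 8·67 + 10, so a_0 = 8
67 = 6·10 + 7, so a_1 = 6
10 = 1·7 + 3, so a_2 = 1
7 = 2·3 + 1, so a_3 = 2
3 = 3·1 + 0, so a_4 = 3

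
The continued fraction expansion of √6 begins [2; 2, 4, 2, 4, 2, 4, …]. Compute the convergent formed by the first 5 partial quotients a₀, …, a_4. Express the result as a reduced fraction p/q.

218/89

a_0 = 2: 2/1
a_1 = 2: 5/2
a_2 = 4: 22/9
a_3 = 2: 49/20
a_4 = 4: 218/89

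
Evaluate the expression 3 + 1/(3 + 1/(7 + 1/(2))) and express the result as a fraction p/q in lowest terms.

156/47

Starting at the tail and folding back:
Start with 2.
7 + 1/(2/1) = 7 + 1/2 = 15/2
3 + 1/(15/2) = 3 + 2/15 = 47/15
3 + 1/(47/15) = 3 + 15/47 = 156/47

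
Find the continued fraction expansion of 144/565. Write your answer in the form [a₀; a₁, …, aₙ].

[0; 3, 1, 12, 11]

144 ÷ 565 → quotient 0, remainder 144
565 ÷ 144 → quotient 3, remainder 133
144 ÷ 133 → quotient 1, remainder 11
133 ÷ 11 → quotient 12, remainder 1
11 ÷ 1 → quotient 11, remainder 0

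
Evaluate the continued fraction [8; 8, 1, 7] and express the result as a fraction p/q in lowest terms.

Start with 7.
1 + 1/(7/1) = 1 + 1/7 = 8/7
8 + 1/(8/7) = 8 + 7/8 = 71/8
8 + 1/(71/8) = 8 + 8/71 = 576/71

576/71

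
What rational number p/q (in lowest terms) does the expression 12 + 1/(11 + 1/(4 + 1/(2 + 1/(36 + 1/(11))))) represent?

490721/40592

Start with 11.
36 + 1/(11/1) = 36 + 1/11 = 397/11
2 + 1/(397/11) = 2 + 11/397 = 805/397
4 + 1/(805/397) = 4 + 397/805 = 3617/805
11 + 1/(3617/805) = 11 + 805/3617 = 40592/3617
12 + 1/(40592/3617) = 12 + 3617/40592 = 490721/40592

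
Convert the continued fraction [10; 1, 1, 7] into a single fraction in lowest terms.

Work from the innermost term outward:
Start with 7.
1 + 1/(7/1) = 1 + 1/7 = 8/7
1 + 1/(8/7) = 1 + 7/8 = 15/8
10 + 1/(15/8) = 10 + 8/15 = 158/15

158/15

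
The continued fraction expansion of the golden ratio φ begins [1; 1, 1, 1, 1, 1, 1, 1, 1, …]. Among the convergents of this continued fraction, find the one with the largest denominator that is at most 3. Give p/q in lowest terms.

5/3

List convergents until the denominator exceeds the bound:
a_0 = 1: 1/1  (≤ bound)
a_1 = 1: 2/1  (≤ bound)
a_2 = 1: 3/2  (≤ bound)
a_3 = 1: 5/3  (≤ bound)
a_4 = 1: 8/5  (> 3, stop)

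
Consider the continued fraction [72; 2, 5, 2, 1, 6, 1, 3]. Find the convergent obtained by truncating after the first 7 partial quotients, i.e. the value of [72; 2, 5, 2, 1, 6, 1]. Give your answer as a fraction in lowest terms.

19491/269

a_0 = 72: 72/1
a_1 = 2: 145/2
a_2 = 5: 797/11
a_3 = 2: 1739/24
a_4 = 1: 2536/35
a_5 = 6: 16955/234
a_6 = 1: 19491/269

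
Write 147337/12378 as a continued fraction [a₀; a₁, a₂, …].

147337 = 11·12378 + 11179, so a_0 = 11
12378 = 1·11179 + 1199, so a_1 = 1
11179 = 9·1199 + 388, so a_2 = 9
1199 = 3·388 + 35, so a_3 = 3
388 = 11·35 + 3, so a_4 = 11
35 = 11·3 + 2, so a_5 = 11
3 = 1·2 + 1, so a_6 = 1
2 = 2·1 + 0, so a_7 = 2

[11; 1, 9, 3, 11, 11, 1, 2]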